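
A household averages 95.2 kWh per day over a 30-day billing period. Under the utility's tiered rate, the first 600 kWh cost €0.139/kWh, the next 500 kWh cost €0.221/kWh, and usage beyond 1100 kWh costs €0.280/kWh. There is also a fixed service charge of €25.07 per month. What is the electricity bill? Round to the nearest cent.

€710.65

Usage = 95.2 kWh/day × 30 days = 2856 kWh
First 600 kWh × €0.139 = €83.40
Next 500 kWh × €0.221 = €110.50
Remaining 1756 kWh × €0.280 = €491.68
Energy charge = €685.58; + service €25.07 = €710.65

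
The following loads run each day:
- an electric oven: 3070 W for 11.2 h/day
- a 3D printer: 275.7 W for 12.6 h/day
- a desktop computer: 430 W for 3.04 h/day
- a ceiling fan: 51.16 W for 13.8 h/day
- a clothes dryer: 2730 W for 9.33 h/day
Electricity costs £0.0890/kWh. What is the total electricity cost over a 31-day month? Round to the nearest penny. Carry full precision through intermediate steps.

£180.28

electric oven: 3070 W × 11.2 h × 31 d = 1,065,904 Wh = 1,066 kWh
3D printer: 275.7 W × 12.6 h × 31 d = 107,688 Wh = 107.7 kWh
desktop computer: 430 W × 3.04 h × 31 d = 40,523 Wh = 40.52 kWh
ceiling fan: 51.16 W × 13.8 h × 31 d = 21,886 Wh = 21.89 kWh
clothes dryer: 2730 W × 9.33 h × 31 d = 789,598 Wh = 789.6 kWh
Total energy = 1,066 + 107.7 + 40.52 + 21.89 + 789.6 = 2,026 kWh
Cost = 2,026 kWh × £0.0890 = £180.28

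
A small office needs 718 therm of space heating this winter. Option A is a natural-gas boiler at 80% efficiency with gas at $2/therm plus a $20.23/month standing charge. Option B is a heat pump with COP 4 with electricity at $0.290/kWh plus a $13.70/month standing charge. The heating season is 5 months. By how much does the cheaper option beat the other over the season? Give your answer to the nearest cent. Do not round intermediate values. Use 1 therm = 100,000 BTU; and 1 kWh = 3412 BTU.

$302.01

Heat load = 718 therm × 100,000 = 71,800,000 BTU
Gas: input = 71,800,000 / 0.80 = 89,750,000 BTU = 897.5 therm → 897.5 × $2 = $1,795.00; + 5 × $20.23 standing = $1,896.15
Heat pump: 71,800,000 BTU / 3412 = 21,040 kWh heat; / 4 = 5,261 kWh in → × $0.290 = $1,525.64; + 5 × $13.70 standing = $1,594.14
Difference = |$1,896.15 − $1,594.14| = $302.01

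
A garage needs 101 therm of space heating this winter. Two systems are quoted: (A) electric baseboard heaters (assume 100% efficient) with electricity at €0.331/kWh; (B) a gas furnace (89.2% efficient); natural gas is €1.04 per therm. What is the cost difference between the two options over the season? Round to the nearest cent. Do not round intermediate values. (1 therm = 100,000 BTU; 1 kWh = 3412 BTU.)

€862.05

Heat load = 101 therm × 100,000 = 10,100,000 BTU
Gas: input = 10,100,000 / 0.892 = 11,322,870 BTU = 113.2 therm → 113.2 × €1.04 = €117.76
Electric: 10,100,000 BTU / 3412 = 2,960 kWh → × €0.331 = €979.81
Difference = |€117.76 − €979.81| = €862.05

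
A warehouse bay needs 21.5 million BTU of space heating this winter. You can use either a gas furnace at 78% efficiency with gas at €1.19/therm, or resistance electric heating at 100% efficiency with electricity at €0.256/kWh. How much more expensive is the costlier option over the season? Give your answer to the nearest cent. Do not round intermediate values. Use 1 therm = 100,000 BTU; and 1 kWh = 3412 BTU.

€1285.12

Heat load = 21.5 × 10⁶ BTU = 21,500,000 BTU
Gas: input = 21,500,000 / 0.780 = 27,564,103 BTU = 275.6 therm → 275.6 × €1.19 = €328.01
Electric: 21,500,000 BTU / 3412 = 6,301 kWh → × €0.256 = €1,613.13
Difference = |€328.01 − €1,613.13| = €1,285.12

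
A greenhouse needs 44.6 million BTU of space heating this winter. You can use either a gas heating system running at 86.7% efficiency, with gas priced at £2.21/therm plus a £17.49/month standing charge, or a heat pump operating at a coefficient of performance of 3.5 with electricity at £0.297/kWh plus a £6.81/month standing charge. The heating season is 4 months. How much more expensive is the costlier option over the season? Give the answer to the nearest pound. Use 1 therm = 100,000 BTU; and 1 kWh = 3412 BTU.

£70

Heat load = 44.6 × 10⁶ BTU = 44,600,000 BTU
Gas: input = 44,600,000 / 0.867 = 51,441,753 BTU = 514.4 therm → 514.4 × £2.21 = £1,136.86; + 4 × £17.49 standing = £1,206.82
Heat pump: 44,600,000 BTU / 3412 = 13,070 kWh heat; / 3.5 = 3,735 kWh in → × £0.297 = £1,109.21; + 4 × £6.81 standing = £1,136.45
Difference = |£1,206.82 − £1,136.45| = £70.37 ≈ £70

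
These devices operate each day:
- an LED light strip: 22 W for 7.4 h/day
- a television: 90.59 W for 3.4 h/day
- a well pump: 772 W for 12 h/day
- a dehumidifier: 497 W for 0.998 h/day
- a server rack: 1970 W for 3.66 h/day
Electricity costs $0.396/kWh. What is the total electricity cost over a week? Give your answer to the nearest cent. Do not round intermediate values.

LED light strip: 22 W × 7.4 h × 7 d = 1,140 Wh = 1.14 kWh
television: 90.59 W × 3.4 h × 7 d = 2,156 Wh = 2.156 kWh
well pump: 772 W × 12 h × 7 d = 64,848 Wh = 64.85 kWh
dehumidifier: 497 W × 0.998 h × 7 d = 3,472 Wh = 3.472 kWh
server rack: 1970 W × 3.66 h × 7 d = 50,471 Wh = 50.47 kWh
Total energy = 1.14 + 2.156 + 64.85 + 3.472 + 50.47 = 122.1 kWh
Cost = 122.1 kWh × $0.396 = $48.35

$48.35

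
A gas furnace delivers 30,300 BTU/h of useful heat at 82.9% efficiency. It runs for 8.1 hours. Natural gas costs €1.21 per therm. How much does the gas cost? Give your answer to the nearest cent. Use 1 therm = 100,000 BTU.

€3.58

Heat delivered = 30,300 BTU/h × 8.1 h = 245,430 BTU
Gas input = 245,430 / 0.829 = 296,055 BTU
= 296,055 / 100,000 = 2.961 therm
Cost = 2.961 × €1.21/therm = €3.58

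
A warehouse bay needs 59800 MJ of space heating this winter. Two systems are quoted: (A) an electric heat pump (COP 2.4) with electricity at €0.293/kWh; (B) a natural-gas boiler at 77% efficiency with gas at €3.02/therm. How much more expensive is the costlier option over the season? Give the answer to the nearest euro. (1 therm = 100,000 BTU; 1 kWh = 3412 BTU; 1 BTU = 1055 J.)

Heat load = 59800 MJ = 59,800,000,000 J / 1055 = 56,682,464 BTU
Gas: input = 56,682,464 / 0.77 = 73,613,590 BTU = 736.1 therm → 736.1 × €3.02 = €2,223.13
Heat pump: 56,682,464 BTU / 3412 = 16,610 kWh heat; / 2.4 = 6,922 kWh in → × €0.293 = €2,028.13
Difference = |€2,223.13 − €2,028.13| = €195.00

€195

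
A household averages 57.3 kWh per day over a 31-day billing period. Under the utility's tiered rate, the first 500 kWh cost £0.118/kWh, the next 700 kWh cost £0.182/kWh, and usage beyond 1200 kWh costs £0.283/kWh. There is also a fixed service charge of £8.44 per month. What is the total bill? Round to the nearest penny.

Usage = 57.3 kWh/day × 31 days = 1776.3 kWh
First 500 kWh × £0.118 = £59.00
Next 700 kWh × £0.182 = £127.40
Remaining 576.3 kWh × £0.283 = £163.09
Energy charge = £349.49; + service £8.44 = £357.93

£357.93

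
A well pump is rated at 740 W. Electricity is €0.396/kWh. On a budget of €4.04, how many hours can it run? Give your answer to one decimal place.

13.8 h

Energy budget = €4.04 / €0.396 per kWh = 10.2 kWh = 10,202 Wh
Runtime = 10,202 Wh / 740 W = 13.79 h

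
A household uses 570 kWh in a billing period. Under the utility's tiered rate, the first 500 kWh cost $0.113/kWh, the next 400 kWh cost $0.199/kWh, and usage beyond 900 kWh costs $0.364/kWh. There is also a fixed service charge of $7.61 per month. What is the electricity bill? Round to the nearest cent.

First 500 kWh × $0.113 = $56.50
Next 70 kWh × $0.199 = $13.93
Remaining tier: 0 kWh (not reached)
Energy charge = $70.43; + service $7.61 = $78.04

$78.04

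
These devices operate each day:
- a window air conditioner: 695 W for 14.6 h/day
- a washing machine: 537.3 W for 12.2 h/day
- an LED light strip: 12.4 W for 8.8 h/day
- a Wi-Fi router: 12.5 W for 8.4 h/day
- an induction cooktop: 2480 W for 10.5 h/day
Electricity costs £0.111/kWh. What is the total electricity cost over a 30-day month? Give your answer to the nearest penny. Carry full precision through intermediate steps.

£143.04

window air conditioner: 695 W × 14.6 h × 30 d = 304,410 Wh = 304.4 kWh
washing machine: 537.3 W × 12.2 h × 30 d = 196,652 Wh = 196.7 kWh
LED light strip: 12.4 W × 8.8 h × 30 d = 3,274 Wh = 3.274 kWh
Wi-Fi router: 12.5 W × 8.4 h × 30 d = 3,150 Wh = 3.15 kWh
induction cooktop: 2480 W × 10.5 h × 30 d = 781,200 Wh = 781.2 kWh
Total energy = 304.4 + 196.7 + 3.274 + 3.15 + 781.2 = 1,289 kWh
Cost = 1,289 kWh × £0.111 = £143.04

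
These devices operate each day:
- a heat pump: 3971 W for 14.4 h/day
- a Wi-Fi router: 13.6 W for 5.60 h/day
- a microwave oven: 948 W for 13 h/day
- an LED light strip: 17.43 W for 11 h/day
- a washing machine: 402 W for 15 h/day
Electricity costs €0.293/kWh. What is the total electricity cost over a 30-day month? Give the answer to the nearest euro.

heat pump: 3971 W × 14.4 h × 30 d = 1,715,472 Wh = 1,715 kWh
Wi-Fi router: 13.6 W × 5.60 h × 30 d = 2,285 Wh = 2.285 kWh
microwave oven: 948 W × 13 h × 30 d = 369,720 Wh = 369.7 kWh
LED light strip: 17.43 W × 11 h × 30 d = 5,752 Wh = 5.752 kWh
washing machine: 402 W × 15 h × 30 d = 180,900 Wh = 180.9 kWh
Total energy = 1,715 + 2.285 + 369.7 + 5.752 + 180.9 = 2,274 kWh
Cost = 2,274 kWh × €0.293 = €666.32 ≈ €666

€666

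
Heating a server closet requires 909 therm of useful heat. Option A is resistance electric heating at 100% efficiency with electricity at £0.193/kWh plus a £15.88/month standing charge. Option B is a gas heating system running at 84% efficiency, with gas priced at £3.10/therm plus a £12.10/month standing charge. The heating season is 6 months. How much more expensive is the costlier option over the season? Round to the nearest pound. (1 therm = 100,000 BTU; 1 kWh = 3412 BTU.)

Heat load = 909 therm × 100,000 = 90,900,000 BTU
Gas: input = 90,900,000 / 0.84 = 108,214,286 BTU = 1,082 therm → 1,082 × £3.10 = £3,354.64; + 6 × £12.10 standing = £3,427.24
Electric: 90,900,000 BTU / 3412 = 26,640 kWh → × £0.193 = £5,141.76; + 6 × £15.88 standing = £5,237.04
Difference = |£3,427.24 − £5,237.04| = £1,809.80 ≈ £1810

£1810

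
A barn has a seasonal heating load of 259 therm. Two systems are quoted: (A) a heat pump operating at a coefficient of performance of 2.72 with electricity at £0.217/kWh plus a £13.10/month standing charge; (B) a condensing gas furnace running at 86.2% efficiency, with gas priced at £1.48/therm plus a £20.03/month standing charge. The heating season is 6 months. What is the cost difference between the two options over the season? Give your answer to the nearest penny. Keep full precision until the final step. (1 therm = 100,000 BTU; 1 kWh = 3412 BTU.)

£119.33

Heat load = 259 therm × 100,000 = 25,900,000 BTU
Gas: input = 25,900,000 / 0.862 = 30,046,404 BTU = 300.5 therm → 300.5 × £1.48 = £444.69; + 6 × £20.03 standing = £564.87
Heat pump: 25,900,000 BTU / 3412 = 7,591 kWh heat; / 2.72 = 2,791 kWh in → × £0.217 = £605.59; + 6 × £13.10 standing = £684.19
Difference = |£564.87 − £684.19| = £119.33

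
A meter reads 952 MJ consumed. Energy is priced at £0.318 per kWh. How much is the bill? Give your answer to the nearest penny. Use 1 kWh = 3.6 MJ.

952 MJ × (0.27778 kWh/MJ) = 264.4 kWh
Cost = 264.4 kWh × £0.318/kWh = £84.09

£84.09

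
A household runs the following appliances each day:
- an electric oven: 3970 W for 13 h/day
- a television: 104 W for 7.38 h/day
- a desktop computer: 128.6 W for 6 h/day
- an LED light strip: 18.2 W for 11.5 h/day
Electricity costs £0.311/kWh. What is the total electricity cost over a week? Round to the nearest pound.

electric oven: 3970 W × 13 h × 7 d = 361,270 Wh = 361.3 kWh
television: 104 W × 7.38 h × 7 d = 5,373 Wh = 5.373 kWh
desktop computer: 128.6 W × 6 h × 7 d = 5,401 Wh = 5.401 kWh
LED light strip: 18.2 W × 11.5 h × 7 d = 1,465 Wh = 1.465 kWh
Total energy = 361.3 + 5.373 + 5.401 + 1.465 = 373.5 kWh
Cost = 373.5 kWh × £0.311 = £116.16 ≈ £116

£116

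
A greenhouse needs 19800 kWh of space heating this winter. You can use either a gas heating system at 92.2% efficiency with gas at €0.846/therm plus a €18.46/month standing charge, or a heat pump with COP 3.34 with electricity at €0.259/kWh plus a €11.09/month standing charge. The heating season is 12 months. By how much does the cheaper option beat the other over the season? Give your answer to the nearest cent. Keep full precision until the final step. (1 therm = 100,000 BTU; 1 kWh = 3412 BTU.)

€827.06

Heat load = 19800 kWh × 3412 = 67,557,600 BTU
Gas: input = 67,557,600 / 0.922 = 73,272,885 BTU = 732.7 therm → 732.7 × €0.846 = €619.89; + 12 × €18.46 standing = €841.41
Heat pump: 67,557,600 BTU / 3412 = 19,800 kWh heat; / 3.34 = 5,928 kWh in → × €0.259 = €1,535.39; + 12 × €11.09 standing = €1,668.47
Difference = |€841.41 − €1,668.47| = €827.06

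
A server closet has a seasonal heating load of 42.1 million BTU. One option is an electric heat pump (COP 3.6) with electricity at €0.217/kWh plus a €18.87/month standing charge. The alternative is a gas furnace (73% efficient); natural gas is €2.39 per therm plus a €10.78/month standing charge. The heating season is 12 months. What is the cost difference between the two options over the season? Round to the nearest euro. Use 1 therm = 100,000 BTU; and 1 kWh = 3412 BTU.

€538

Heat load = 42.1 × 10⁶ BTU = 42,100,000 BTU
Gas: input = 42,100,000 / 0.73 = 57,671,233 BTU = 576.7 therm → 576.7 × €2.39 = €1,378.34; + 12 × €10.78 standing = €1,507.70
Heat pump: 42,100,000 BTU / 3412 = 12,340 kWh heat; / 3.6 = 3,427 kWh in → × €0.217 = €743.76; + 12 × €18.87 standing = €970.20
Difference = |€1,507.70 − €970.20| = €537.51 ≈ €538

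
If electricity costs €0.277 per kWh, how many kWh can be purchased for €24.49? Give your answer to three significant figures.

€24.49 / €0.277 per kWh = 88.41 kWh

88.4 kWh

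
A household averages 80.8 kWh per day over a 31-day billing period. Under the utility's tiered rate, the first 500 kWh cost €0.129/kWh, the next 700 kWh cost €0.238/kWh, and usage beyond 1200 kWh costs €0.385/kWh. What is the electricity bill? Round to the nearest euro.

€733

Usage = 80.8 kWh/day × 31 days = 2504.8 kWh
First 500 kWh × €0.129 = €64.50
Next 700 kWh × €0.238 = €166.60
Remaining 1304.8 kWh × €0.385 = €502.35
Total = €733.45 ≈ €733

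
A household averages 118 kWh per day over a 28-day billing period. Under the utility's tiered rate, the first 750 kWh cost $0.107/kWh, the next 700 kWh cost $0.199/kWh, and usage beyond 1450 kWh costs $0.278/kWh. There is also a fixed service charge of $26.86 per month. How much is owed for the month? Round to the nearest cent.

Usage = 118 kWh/day × 28 days = 3304 kWh
First 750 kWh × $0.107 = $80.25
Next 700 kWh × $0.199 = $139.30
Remaining 1854 kWh × $0.278 = $515.41
Energy charge = $734.96; + service $26.86 = $761.82

$761.82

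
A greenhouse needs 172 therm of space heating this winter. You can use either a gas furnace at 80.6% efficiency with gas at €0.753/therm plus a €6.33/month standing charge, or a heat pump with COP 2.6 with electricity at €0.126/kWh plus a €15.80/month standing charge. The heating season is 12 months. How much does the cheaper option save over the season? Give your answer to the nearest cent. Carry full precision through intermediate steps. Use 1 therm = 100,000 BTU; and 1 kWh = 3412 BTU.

Heat load = 172 therm × 100,000 = 17,200,000 BTU
Gas: input = 17,200,000 / 0.806 = 21,339,950 BTU = 213.4 therm → 213.4 × €0.753 = €160.69; + 12 × €6.33 standing = €236.65
Heat pump: 17,200,000 BTU / 3412 = 5,041 kWh heat; / 2.6 = 1,939 kWh in → × €0.126 = €244.30; + 12 × €15.80 standing = €433.90
Difference = |€236.65 − €433.90| = €197.25

€197.25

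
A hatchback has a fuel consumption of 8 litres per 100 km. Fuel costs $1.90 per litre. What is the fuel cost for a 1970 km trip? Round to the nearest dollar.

Fuel = 8 L/100 km × 1970 km / 100 = 157.6 L
Cost = 157.6 L × $1.90/L = $299.44 ≈ $299

$299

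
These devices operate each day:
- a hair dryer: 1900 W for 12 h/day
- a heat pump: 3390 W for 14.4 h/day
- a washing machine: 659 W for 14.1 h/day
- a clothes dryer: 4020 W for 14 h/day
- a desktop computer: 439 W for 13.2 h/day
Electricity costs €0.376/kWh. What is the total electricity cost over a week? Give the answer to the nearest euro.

€376

hair dryer: 1900 W × 12 h × 7 d = 159,600 Wh = 159.6 kWh
heat pump: 3390 W × 14.4 h × 7 d = 341,712 Wh = 341.7 kWh
washing machine: 659 W × 14.1 h × 7 d = 65,043 Wh = 65.04 kWh
clothes dryer: 4020 W × 14 h × 7 d = 393,960 Wh = 394 kWh
desktop computer: 439 W × 13.2 h × 7 d = 40,564 Wh = 40.56 kWh
Total energy = 159.6 + 341.7 + 65.04 + 394 + 40.56 = 1,001 kWh
Cost = 1,001 kWh × €0.376 = €376.33 ≈ €376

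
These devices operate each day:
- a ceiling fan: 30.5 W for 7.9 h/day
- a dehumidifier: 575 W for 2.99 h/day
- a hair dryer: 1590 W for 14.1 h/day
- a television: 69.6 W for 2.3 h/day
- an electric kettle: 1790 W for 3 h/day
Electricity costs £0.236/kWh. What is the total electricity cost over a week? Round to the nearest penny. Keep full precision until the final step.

ceiling fan: 30.5 W × 7.9 h × 7 d = 1,687 Wh = 1.687 kWh
dehumidifier: 575 W × 2.99 h × 7 d = 12,035 Wh = 12.03 kWh
hair dryer: 1590 W × 14.1 h × 7 d = 156,933 Wh = 156.9 kWh
television: 69.6 W × 2.3 h × 7 d = 1,121 Wh = 1.121 kWh
electric kettle: 1790 W × 3 h × 7 d = 37,590 Wh = 37.59 kWh
Total energy = 1.687 + 12.03 + 156.9 + 1.121 + 37.59 = 209.4 kWh
Cost = 209.4 kWh × £0.236 = £49.41

£49.41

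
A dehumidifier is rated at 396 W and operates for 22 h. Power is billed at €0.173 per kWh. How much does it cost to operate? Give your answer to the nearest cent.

€1.51

Energy = 396 W × 22 h = 8,712 Wh = 8.712 kWh
Cost = 8.712 kWh × €0.173/kWh = €1.51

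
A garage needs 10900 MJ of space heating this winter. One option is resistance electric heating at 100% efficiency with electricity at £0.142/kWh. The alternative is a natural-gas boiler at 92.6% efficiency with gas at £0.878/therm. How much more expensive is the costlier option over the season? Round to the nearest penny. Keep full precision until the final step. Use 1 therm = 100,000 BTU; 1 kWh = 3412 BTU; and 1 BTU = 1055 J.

Heat load = 10900 MJ = 10,900,000,000 J / 1055 = 10,331,754 BTU
Gas: input = 10,331,754 / 0.926 = 11,157,401 BTU = 111.6 therm → 111.6 × £0.878 = £97.96
Electric: 10,331,754 BTU / 3412 = 3,028 kWh → × £0.142 = £429.99
Difference = |£97.96 − £429.99| = £332.02

£332.02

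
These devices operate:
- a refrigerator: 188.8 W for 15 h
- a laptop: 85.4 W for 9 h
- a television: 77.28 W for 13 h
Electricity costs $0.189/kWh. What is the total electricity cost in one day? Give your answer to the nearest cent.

$0.87

refrigerator: 188.8 W × 15 h = 2,832 Wh = 2.832 kWh
laptop: 85.4 W × 9 h = 769 Wh = 0.7686 kWh
television: 77.28 W × 13 h = 1,005 Wh = 1.005 kWh
Total energy = 2.832 + 0.7686 + 1.005 = 4.605 kWh
Cost = 4.605 kWh × $0.189 = $0.87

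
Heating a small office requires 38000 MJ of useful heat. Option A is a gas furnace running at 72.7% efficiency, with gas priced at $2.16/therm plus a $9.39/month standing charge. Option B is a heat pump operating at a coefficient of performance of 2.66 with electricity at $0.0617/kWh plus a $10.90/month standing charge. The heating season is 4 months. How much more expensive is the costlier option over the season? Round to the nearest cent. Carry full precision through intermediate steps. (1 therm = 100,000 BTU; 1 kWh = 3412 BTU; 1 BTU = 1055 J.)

Heat load = 38000 MJ = 38,000,000,000 J / 1055 = 36,018,957 BTU
Gas: input = 36,018,957 / 0.727 = 49,544,646 BTU = 495.4 therm → 495.4 × $2.16 = $1,070.16; + 4 × $9.39 standing = $1,107.72
Heat pump: 36,018,957 BTU / 3412 = 10,560 kWh heat; / 2.66 = 3,969 kWh in → × $0.0617 = $244.86; + 4 × $10.90 standing = $288.46
Difference = |$1,107.72 − $288.46| = $819.26

$819.26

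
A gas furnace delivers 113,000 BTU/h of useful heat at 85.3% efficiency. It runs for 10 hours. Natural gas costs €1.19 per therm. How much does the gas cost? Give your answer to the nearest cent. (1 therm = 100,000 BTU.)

€15.76

Heat delivered = 113,000 BTU/h × 10 h = 1,130,000 BTU
Gas input = 1,130,000 / 0.853 = 1,324,736 BTU
= 1,324,736 / 100,000 = 13.25 therm
Cost = 13.25 × €1.19/therm = €15.76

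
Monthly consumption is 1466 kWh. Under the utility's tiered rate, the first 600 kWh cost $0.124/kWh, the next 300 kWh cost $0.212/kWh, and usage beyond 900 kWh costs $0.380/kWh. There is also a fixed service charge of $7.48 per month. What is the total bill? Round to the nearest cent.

$360.56

First 600 kWh × $0.124 = $74.40
Next 300 kWh × $0.212 = $63.60
Remaining 566 kWh × $0.380 = $215.08
Energy charge = $353.08; + service $7.48 = $360.56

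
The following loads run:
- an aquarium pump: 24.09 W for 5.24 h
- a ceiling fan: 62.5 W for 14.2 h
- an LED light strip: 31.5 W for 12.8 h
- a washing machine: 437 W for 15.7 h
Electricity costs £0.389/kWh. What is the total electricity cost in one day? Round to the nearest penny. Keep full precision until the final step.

£3.22

aquarium pump: 24.09 W × 5.24 h = 126 Wh = 0.1262 kWh
ceiling fan: 62.5 W × 14.2 h = 888 Wh = 0.8875 kWh
LED light strip: 31.5 W × 12.8 h = 403 Wh = 0.4032 kWh
washing machine: 437 W × 15.7 h = 6,861 Wh = 6.861 kWh
Total energy = 0.1262 + 0.8875 + 0.4032 + 6.861 = 8.278 kWh
Cost = 8.278 kWh × £0.389 = £3.22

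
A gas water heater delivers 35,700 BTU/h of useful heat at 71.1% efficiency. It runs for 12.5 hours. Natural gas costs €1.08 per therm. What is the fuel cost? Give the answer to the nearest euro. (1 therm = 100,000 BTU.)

€7

Heat delivered = 35,700 BTU/h × 12.5 h = 446,250 BTU
Gas input = 446,250 / 0.711 = 627,637 BTU
= 627,637 / 100,000 = 6.276 therm
Cost = 6.276 × €1.08/therm = €6.78 ≈ €7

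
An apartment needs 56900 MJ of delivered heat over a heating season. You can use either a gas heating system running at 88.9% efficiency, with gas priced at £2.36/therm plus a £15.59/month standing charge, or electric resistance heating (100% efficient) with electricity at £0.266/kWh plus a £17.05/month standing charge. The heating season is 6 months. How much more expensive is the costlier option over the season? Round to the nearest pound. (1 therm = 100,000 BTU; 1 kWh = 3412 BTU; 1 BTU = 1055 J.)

Heat load = 56900 MJ = 56,900,000,000 J / 1055 = 53,933,649 BTU
Gas: input = 53,933,649 / 0.889 = 60,667,772 BTU = 606.7 therm → 606.7 × £2.36 = £1,431.76; + 6 × £15.59 standing = £1,525.30
Electric: 53,933,649 BTU / 3412 = 15,810 kWh → × £0.266 = £4,204.67; + 6 × £17.05 standing = £4,306.97
Difference = |£1,525.30 − £4,306.97| = £2,781.68 ≈ £2782

£2782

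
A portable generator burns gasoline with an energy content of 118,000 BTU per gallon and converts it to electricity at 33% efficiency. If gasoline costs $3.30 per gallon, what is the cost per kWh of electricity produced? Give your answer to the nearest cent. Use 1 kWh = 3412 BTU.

Electrical output per gallon = 118,000 BTU × 0.33 / 3412 BTU/kWh = 11.41 kWh
Cost per kWh = $3.30 / 11.41 kWh = $0.289

$0.29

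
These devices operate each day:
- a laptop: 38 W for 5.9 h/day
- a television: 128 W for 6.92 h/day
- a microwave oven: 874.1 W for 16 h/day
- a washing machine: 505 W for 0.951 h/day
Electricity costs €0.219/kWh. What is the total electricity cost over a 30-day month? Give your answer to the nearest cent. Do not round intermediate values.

€102.33

laptop: 38 W × 5.9 h × 30 d = 6,726 Wh = 6.726 kWh
television: 128 W × 6.92 h × 30 d = 26,573 Wh = 26.57 kWh
microwave oven: 874.1 W × 16 h × 30 d = 419,568 Wh = 419.6 kWh
washing machine: 505 W × 0.951 h × 30 d = 14,408 Wh = 14.41 kWh
Total energy = 6.726 + 26.57 + 419.6 + 14.41 = 467.3 kWh
Cost = 467.3 kWh × €0.219 = €102.33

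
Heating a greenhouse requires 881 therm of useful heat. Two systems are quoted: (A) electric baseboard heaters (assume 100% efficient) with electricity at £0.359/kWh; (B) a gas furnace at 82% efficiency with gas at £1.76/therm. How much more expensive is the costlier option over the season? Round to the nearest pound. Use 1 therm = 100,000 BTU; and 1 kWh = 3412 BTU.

Heat load = 881 therm × 100,000 = 88,100,000 BTU
Gas: input = 88,100,000 / 0.82 = 107,439,024 BTU = 1,074 therm → 1,074 × £1.76 = £1,890.93
Electric: 88,100,000 BTU / 3412 = 25,820 kWh → × £0.359 = £9,269.61
Difference = |£1,890.93 − £9,269.61| = £7,378.68 ≈ £7379

£7379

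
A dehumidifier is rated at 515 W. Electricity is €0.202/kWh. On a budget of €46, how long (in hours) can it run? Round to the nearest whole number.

Energy budget = €46 / €0.202 per kWh = 227.7 kWh = 227,723 Wh
Runtime = 227,723 Wh / 515 W = 442.2 h

442 h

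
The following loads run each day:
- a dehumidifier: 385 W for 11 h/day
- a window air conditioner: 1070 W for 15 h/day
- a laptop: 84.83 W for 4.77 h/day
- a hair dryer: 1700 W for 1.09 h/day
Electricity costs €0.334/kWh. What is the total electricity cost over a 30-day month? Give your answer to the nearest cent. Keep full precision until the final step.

dehumidifier: 385 W × 11 h × 30 d = 127,050 Wh = 127 kWh
window air conditioner: 1070 W × 15 h × 30 d = 481,500 Wh = 481.5 kWh
laptop: 84.83 W × 4.77 h × 30 d = 12,139 Wh = 12.14 kWh
hair dryer: 1700 W × 1.09 h × 30 d = 55,590 Wh = 55.59 kWh
Total energy = 127 + 481.5 + 12.14 + 55.59 = 676.3 kWh
Cost = 676.3 kWh × €0.334 = €225.88

€225.88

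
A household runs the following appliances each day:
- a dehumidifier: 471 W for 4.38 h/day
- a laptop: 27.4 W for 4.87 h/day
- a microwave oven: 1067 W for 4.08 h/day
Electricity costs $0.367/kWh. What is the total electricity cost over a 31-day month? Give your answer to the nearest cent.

$74.52

dehumidifier: 471 W × 4.38 h × 31 d = 63,952 Wh = 63.95 kWh
laptop: 27.4 W × 4.87 h × 31 d = 4,137 Wh = 4.137 kWh
microwave oven: 1067 W × 4.08 h × 31 d = 134,954 Wh = 135 kWh
Total energy = 63.95 + 4.137 + 135 = 203 kWh
Cost = 203 kWh × $0.367 = $74.52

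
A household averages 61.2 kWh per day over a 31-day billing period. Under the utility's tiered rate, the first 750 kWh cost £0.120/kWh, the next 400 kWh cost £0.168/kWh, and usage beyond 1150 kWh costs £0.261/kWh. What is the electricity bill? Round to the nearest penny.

£352.22

Usage = 61.2 kWh/day × 31 days = 1897.2 kWh
First 750 kWh × £0.120 = £90.00
Next 400 kWh × £0.168 = £67.20
Remaining 747.2 kWh × £0.261 = £195.02
Total = £352.22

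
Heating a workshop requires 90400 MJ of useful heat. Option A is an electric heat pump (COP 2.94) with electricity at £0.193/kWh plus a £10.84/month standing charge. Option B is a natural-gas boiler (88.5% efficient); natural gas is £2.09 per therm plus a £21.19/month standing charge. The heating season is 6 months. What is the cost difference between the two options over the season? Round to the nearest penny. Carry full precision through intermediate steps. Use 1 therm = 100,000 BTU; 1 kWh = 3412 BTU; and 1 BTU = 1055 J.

Heat load = 90400 MJ = 90,400,000,000 J / 1055 = 85,687,204 BTU
Gas: input = 85,687,204 / 0.885 = 96,821,699 BTU = 968.2 therm → 968.2 × £2.09 = £2,023.57; + 6 × £21.19 standing = £2,150.71
Heat pump: 85,687,204 BTU / 3412 = 25,110 kWh heat; / 2.94 = 8,542 kWh in → × £0.193 = £1,648.61; + 6 × £10.84 standing = £1,713.65
Difference = |£2,150.71 − £1,713.65| = £437.07

£437.07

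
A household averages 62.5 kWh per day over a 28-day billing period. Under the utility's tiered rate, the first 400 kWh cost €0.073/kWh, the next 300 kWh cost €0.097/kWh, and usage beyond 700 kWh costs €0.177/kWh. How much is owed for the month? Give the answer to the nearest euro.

€244

Usage = 62.5 kWh/day × 28 days = 1750 kWh
First 400 kWh × €0.073 = €29.20
Next 300 kWh × €0.097 = €29.10
Remaining 1050 kWh × €0.177 = €185.85
Total = €244.15 ≈ €244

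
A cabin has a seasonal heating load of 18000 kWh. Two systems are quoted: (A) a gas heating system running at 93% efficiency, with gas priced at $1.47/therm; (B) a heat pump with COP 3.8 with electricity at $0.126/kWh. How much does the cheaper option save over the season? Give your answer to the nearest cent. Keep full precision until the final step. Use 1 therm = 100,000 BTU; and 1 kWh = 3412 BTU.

$373.93

Heat load = 18000 kWh × 3412 = 61,416,000 BTU
Gas: input = 61,416,000 / 0.93 = 66,038,710 BTU = 660.4 therm → 660.4 × $1.47 = $970.77
Heat pump: 61,416,000 BTU / 3412 = 18,000 kWh heat; / 3.8 = 4,737 kWh in → × $0.126 = $596.84
Difference = |$970.77 − $596.84| = $373.93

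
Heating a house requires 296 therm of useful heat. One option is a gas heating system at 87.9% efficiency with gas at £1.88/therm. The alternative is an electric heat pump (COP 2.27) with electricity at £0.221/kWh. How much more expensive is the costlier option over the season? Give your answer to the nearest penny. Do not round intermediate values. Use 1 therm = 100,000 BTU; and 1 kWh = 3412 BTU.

Heat load = 296 therm × 100,000 = 29,600,000 BTU
Gas: input = 29,600,000 / 0.879 = 33,674,630 BTU = 336.7 therm → 336.7 × £1.88 = £633.08
Heat pump: 29,600,000 BTU / 3412 = 8,675 kWh heat; / 2.27 = 3,822 kWh in → × £0.221 = £844.60
Difference = |£633.08 − £844.60| = £211.51

£211.51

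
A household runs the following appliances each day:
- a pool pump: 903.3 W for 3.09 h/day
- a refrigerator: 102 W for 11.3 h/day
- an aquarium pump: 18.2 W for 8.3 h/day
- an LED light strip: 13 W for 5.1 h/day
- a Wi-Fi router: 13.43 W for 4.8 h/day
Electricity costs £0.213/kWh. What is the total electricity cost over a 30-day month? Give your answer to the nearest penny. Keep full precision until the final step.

£27.00

pool pump: 903.3 W × 3.09 h × 30 d = 83,736 Wh = 83.74 kWh
refrigerator: 102 W × 11.3 h × 30 d = 34,578 Wh = 34.58 kWh
aquarium pump: 18.2 W × 8.3 h × 30 d = 4,532 Wh = 4.532 kWh
LED light strip: 13 W × 5.1 h × 30 d = 1,989 Wh = 1.989 kWh
Wi-Fi router: 13.43 W × 4.8 h × 30 d = 1,934 Wh = 1.934 kWh
Total energy = 83.74 + 34.58 + 4.532 + 1.989 + 1.934 = 126.8 kWh
Cost = 126.8 kWh × £0.213 = £27.00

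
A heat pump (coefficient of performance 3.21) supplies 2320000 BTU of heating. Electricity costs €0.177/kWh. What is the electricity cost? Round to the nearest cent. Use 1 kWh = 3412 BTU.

€37.49

Heat delivered = 2,320,000 BTU / 3412 = 680 kWh
Electrical input = 680 kWh / 3.21 = 211.8 kWh
Cost = 211.8 × €0.177/kWh = €37.49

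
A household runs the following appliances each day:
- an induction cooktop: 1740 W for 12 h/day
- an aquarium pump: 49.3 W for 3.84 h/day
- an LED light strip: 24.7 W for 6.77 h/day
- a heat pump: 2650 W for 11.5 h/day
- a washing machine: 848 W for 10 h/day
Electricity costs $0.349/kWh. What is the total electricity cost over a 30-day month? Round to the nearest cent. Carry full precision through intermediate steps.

$630.21

induction cooktop: 1740 W × 12 h × 30 d = 626,400 Wh = 626.4 kWh
aquarium pump: 49.3 W × 3.84 h × 30 d = 5,679 Wh = 5.679 kWh
LED light strip: 24.7 W × 6.77 h × 30 d = 5,017 Wh = 5.017 kWh
heat pump: 2650 W × 11.5 h × 30 d = 914,250 Wh = 914.2 kWh
washing machine: 848 W × 10 h × 30 d = 254,400 Wh = 254.4 kWh
Total energy = 626.4 + 5.679 + 5.017 + 914.2 + 254.4 = 1,806 kWh
Cost = 1,806 kWh × $0.349 = $630.21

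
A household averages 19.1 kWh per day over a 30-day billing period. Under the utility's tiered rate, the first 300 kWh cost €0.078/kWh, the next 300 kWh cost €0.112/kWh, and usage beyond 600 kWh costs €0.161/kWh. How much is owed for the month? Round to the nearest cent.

Usage = 19.1 kWh/day × 30 days = 573 kWh
First 300 kWh × €0.078 = €23.40
Next 273 kWh × €0.112 = €30.58
Remaining tier: 0 kWh (not reached)
Total = €53.98

€53.98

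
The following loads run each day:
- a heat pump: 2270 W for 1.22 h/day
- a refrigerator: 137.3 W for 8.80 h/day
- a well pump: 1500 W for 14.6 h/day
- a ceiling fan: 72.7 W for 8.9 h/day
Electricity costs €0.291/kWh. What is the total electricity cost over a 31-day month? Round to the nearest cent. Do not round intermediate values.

€239.28

heat pump: 2270 W × 1.22 h × 31 d = 85,851 Wh = 85.85 kWh
refrigerator: 137.3 W × 8.80 h × 31 d = 37,455 Wh = 37.46 kWh
well pump: 1500 W × 14.6 h × 31 d = 678,900 Wh = 678.9 kWh
ceiling fan: 72.7 W × 8.9 h × 31 d = 20,058 Wh = 20.06 kWh
Total energy = 85.85 + 37.46 + 678.9 + 20.06 = 822.3 kWh
Cost = 822.3 kWh × €0.291 = €239.28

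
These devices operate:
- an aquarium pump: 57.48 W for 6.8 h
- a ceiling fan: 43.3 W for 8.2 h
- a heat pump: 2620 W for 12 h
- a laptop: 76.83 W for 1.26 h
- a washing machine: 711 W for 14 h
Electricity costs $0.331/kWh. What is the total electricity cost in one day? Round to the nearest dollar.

$14

aquarium pump: 57.48 W × 6.8 h = 391 Wh = 0.3909 kWh
ceiling fan: 43.3 W × 8.2 h = 355 Wh = 0.3551 kWh
heat pump: 2620 W × 12 h = 31,440 Wh = 31.44 kWh
laptop: 76.83 W × 1.26 h = 97 Wh = 0.09681 kWh
washing machine: 711 W × 14 h = 9,954 Wh = 9.954 kWh
Total energy = 0.3909 + 0.3551 + 31.44 + 0.09681 + 9.954 = 42.24 kWh
Cost = 42.24 kWh × $0.331 = $13.98 ≈ $14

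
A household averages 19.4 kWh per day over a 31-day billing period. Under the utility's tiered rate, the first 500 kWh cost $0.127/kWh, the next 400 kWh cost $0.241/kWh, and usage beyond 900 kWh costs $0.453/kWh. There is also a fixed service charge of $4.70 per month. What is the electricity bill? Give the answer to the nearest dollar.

$93

Usage = 19.4 kWh/day × 31 days = 601.4 kWh
First 500 kWh × $0.127 = $63.50
Next 101.4 kWh × $0.241 = $24.44
Remaining tier: 0 kWh (not reached)
Energy charge = $87.94; + service $4.70 = $92.64 ≈ $93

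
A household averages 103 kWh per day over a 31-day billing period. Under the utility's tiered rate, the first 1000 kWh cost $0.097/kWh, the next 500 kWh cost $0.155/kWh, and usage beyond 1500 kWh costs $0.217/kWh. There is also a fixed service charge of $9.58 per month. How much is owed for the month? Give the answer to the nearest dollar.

Usage = 103 kWh/day × 31 days = 3193 kWh
First 1000 kWh × $0.097 = $97.00
Next 500 kWh × $0.155 = $77.50
Remaining 1693 kWh × $0.217 = $367.38
Energy charge = $541.88; + service $9.58 = $551.46 ≈ $551

$551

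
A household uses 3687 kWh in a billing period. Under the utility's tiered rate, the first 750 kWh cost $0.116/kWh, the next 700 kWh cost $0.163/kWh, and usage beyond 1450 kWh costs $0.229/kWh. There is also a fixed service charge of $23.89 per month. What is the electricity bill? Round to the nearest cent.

$737.26

First 750 kWh × $0.116 = $87.00
Next 700 kWh × $0.163 = $114.10
Remaining 2237 kWh × $0.229 = $512.27
Energy charge = $713.37; + service $23.89 = $737.26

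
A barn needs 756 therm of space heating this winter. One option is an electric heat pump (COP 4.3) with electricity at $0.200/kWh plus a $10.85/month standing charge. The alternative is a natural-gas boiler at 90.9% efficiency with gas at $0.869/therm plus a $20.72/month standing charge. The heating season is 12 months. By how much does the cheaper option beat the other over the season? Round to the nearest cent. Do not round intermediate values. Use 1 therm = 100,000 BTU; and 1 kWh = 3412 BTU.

Heat load = 756 therm × 100,000 = 75,600,000 BTU
Gas: input = 75,600,000 / 0.909 = 83,168,317 BTU = 831.7 therm → 831.7 × $0.869 = $722.73; + 12 × $20.72 standing = $971.37
Heat pump: 75,600,000 BTU / 3412 = 22,160 kWh heat; / 4.3 = 5,153 kWh in → × $0.200 = $1,030.56; + 12 × $10.85 standing = $1,160.76
Difference = |$971.37 − $1,160.76| = $189.39

$189.39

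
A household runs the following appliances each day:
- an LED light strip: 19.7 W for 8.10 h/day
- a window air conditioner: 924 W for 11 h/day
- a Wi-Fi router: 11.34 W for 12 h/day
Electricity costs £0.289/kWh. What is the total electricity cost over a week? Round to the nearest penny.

LED light strip: 19.7 W × 8.10 h × 7 d = 1,117 Wh = 1.117 kWh
window air conditioner: 924 W × 11 h × 7 d = 71,148 Wh = 71.15 kWh
Wi-Fi router: 11.34 W × 12 h × 7 d = 953 Wh = 0.9526 kWh
Total energy = 1.117 + 71.15 + 0.9526 = 73.22 kWh
Cost = 73.22 kWh × £0.289 = £21.16

£21.16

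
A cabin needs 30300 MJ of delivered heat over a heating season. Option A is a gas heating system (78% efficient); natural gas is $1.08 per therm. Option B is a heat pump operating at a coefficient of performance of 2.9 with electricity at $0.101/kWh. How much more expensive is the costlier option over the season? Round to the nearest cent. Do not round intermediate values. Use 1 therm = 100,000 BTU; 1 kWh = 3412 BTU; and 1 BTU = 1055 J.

Heat load = 30300 MJ = 30,300,000,000 J / 1055 = 28,720,379 BTU
Gas: input = 28,720,379 / 0.78 = 36,820,999 BTU = 368.2 therm → 368.2 × $1.08 = $397.67
Heat pump: 28,720,379 BTU / 3412 = 8,417 kWh heat; / 2.9 = 2,903 kWh in → × $0.101 = $293.16
Difference = |$397.67 − $293.16| = $104.51

$104.51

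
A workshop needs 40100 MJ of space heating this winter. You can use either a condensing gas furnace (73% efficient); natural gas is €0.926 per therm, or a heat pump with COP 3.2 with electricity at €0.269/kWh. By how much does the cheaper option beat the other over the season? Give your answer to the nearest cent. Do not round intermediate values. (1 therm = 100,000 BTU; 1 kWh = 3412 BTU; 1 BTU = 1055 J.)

€454.30

Heat load = 40100 MJ = 40,100,000,000 J / 1055 = 38,009,479 BTU
Gas: input = 38,009,479 / 0.73 = 52,067,779 BTU = 520.7 therm → 520.7 × €0.926 = €482.15
Heat pump: 38,009,479 BTU / 3412 = 11,140 kWh heat; / 3.2 = 3,481 kWh in → × €0.269 = €936.45
Difference = |€482.15 − €936.45| = €454.30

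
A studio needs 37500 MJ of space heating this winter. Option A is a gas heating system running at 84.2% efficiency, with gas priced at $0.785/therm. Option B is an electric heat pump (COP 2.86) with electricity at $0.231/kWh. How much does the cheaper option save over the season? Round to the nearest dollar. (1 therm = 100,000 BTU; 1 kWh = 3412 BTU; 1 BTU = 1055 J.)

Heat load = 37500 MJ = 37,500,000,000 J / 1055 = 35,545,024 BTU
Gas: input = 35,545,024 / 0.842 = 42,214,993 BTU = 422.1 therm → 422.1 × $0.785 = $331.39
Heat pump: 35,545,024 BTU / 3412 = 10,420 kWh heat; / 2.86 = 3,643 kWh in → × $0.231 = $841.43
Difference = |$331.39 − $841.43| = $510.04 ≈ $510

$510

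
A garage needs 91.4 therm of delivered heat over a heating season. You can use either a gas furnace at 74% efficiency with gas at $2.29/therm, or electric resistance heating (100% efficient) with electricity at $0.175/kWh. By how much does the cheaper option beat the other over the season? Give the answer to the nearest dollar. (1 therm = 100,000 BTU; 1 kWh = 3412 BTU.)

$186

Heat load = 91.4 therm × 100,000 = 9,140,000 BTU
Gas: input = 9,140,000 / 0.74 = 12,351,351 BTU = 123.5 therm → 123.5 × $2.29 = $282.85
Electric: 9,140,000 BTU / 3412 = 2,679 kWh → × $0.175 = $468.79
Difference = |$282.85 − $468.79| = $185.94 ≈ $186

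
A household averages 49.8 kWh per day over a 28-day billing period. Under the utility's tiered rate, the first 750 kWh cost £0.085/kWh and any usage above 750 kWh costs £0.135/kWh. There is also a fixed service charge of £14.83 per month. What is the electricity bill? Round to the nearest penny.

£165.57

Usage = 49.8 kWh/day × 28 days = 1394.4 kWh
First 750 kWh × £0.085 = £63.75
Remaining 644.4 kWh × £0.135 = £86.99
Energy charge = £150.74; + service £14.83 = £165.57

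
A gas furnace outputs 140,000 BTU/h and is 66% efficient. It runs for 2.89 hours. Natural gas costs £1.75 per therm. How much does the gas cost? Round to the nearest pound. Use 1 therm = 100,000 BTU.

£11

Heat delivered = 140,000 BTU/h × 2.89 h = 404,600 BTU
Gas input = 404,600 / 0.660 = 613,030 BTU
= 613,030 / 100,000 = 6.13 therm
Cost = 6.13 × £1.75/therm = £10.73 ≈ £11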